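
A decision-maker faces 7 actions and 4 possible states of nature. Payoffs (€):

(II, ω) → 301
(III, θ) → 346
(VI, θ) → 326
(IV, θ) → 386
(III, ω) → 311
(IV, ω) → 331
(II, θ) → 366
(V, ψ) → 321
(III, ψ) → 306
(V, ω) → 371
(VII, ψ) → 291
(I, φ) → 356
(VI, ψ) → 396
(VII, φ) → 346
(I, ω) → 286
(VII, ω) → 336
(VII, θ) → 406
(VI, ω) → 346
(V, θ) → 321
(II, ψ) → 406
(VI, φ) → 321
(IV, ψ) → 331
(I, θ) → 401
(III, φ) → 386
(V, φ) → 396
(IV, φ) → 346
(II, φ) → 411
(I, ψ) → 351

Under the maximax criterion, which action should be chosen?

Row maxima: I=401, II=411, III=386, IV=386, V=396, VI=396, VII=406
Best best-case = 411 → II.

II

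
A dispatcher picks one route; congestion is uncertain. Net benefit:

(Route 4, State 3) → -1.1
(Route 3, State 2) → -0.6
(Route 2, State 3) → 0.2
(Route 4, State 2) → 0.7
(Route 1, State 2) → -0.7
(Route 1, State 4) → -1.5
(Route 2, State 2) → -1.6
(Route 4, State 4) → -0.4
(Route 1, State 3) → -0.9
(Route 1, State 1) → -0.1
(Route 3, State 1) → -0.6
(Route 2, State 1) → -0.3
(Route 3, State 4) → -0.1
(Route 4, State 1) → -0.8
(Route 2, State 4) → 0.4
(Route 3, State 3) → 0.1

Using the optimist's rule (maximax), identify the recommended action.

Route 4

Row maxima: Route 1=-0.1, Route 2=0.4, Route 3=0.1, Route 4=0.7
Best best-case = 0.7 → Route 4.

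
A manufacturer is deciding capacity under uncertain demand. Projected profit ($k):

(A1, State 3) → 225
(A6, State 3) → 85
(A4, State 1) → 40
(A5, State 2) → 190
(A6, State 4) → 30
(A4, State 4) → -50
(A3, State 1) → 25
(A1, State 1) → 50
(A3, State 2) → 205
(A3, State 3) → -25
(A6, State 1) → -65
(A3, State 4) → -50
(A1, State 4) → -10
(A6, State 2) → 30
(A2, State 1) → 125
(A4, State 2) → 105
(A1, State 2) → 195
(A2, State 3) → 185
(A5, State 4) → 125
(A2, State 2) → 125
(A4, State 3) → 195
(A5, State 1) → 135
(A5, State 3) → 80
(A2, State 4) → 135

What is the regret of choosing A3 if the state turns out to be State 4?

185

Best payoff under State 4 is 135.
Regret = 135 − (-50) = 185.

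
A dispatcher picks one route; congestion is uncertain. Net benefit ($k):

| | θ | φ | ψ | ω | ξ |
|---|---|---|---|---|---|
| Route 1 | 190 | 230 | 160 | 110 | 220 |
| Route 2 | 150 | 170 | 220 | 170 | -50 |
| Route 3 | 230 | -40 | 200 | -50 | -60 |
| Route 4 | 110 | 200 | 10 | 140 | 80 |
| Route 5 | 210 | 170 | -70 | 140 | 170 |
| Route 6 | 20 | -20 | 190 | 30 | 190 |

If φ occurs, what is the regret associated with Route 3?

Best payoff under φ is 230.
Regret = 230 − (-40) = 270.

270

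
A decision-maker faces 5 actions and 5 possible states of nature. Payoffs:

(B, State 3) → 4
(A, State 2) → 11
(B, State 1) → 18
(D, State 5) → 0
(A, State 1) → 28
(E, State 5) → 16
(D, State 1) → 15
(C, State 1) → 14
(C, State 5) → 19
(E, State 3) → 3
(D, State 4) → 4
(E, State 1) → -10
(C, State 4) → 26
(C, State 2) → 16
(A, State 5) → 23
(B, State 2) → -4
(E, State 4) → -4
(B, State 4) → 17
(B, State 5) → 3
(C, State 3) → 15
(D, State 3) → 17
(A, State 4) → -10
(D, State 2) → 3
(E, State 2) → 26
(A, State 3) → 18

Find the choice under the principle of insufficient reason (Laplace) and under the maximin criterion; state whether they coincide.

laplace → C; maximin → C (agree)

Row averages: A=14, B=7.6, C=18, D=7.8, E=6.2
Highest average = 18 → C.
Row minima: A=-10, B=-4, C=14, D=0, E=-10
Best worst-case = 14 → C.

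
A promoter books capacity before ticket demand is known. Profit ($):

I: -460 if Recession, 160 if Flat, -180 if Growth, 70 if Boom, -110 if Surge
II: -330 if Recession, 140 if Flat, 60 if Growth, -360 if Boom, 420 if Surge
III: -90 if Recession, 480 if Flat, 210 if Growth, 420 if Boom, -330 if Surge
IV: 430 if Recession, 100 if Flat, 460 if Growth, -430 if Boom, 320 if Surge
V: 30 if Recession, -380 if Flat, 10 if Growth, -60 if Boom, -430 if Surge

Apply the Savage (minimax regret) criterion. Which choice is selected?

Column bests: Recession=430, Flat=480, Growth=460, Boom=420, Surge=420.
I regrets: 890, 320, 640, 350, 530 → max 890
II regrets: 760, 340, 400, 780, 0 → max 780
III regrets: 520, 0, 250, 0, 750 → max 750
IV regrets: 0, 380, 0, 850, 100 → max 850
V regrets: 400, 860, 450, 480, 850 → max 860
Smallest max regret = 750 → III.

III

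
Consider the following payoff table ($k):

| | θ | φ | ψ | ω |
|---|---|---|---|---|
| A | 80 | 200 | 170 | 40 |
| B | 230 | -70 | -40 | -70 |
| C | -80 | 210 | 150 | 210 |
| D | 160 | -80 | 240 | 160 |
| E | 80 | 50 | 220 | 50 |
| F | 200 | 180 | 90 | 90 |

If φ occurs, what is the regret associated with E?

160

Best payoff under φ is 210.
Regret = 210 − 50 = 160.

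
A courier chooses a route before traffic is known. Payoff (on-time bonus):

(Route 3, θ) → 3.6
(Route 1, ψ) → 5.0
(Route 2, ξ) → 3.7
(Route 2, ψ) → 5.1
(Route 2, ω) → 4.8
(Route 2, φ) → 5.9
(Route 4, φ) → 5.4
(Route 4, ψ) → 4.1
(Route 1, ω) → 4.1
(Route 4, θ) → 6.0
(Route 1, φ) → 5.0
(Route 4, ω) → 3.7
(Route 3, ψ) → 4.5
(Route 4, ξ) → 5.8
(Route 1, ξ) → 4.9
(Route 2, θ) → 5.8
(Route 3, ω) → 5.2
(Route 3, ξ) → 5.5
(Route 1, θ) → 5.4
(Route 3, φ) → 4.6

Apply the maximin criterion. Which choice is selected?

Row minima: Route 1=4.1, Route 2=3.7, Route 3=3.6, Route 4=3.7
Best worst-case = 4.1 → Route 1.

Route 1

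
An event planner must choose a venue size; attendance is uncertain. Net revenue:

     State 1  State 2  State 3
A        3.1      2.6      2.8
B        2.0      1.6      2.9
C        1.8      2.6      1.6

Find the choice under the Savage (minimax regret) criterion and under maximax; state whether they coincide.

minimax regret → A; maximax → A (agree)

Column bests: State 1=3.1, State 2=2.6, State 3=2.9.
A regrets: 0.0, 0.0, 0.1 → max 0.1
B regrets: 1.1, 1.0, 0.0 → max 1.1
C regrets: 1.3, 0.0, 1.3 → max 1.3
Smallest max regret = 0.1 → A.
Row maxima: A=3.1, B=2.9, C=2.6
Best best-case = 3.1 → A.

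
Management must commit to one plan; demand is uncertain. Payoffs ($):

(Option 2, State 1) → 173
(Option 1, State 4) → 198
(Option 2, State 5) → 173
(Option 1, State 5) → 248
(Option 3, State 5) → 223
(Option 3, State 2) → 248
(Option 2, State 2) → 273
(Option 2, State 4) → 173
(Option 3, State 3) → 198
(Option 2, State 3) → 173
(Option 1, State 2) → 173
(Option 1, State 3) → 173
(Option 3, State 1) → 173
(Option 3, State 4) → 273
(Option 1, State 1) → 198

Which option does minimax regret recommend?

Column bests: State 1=198, State 2=273, State 3=198, State 4=273, State 5=248.
Option 1 regrets: 0, 100, 25, 75, 0 → max 100
Option 2 regrets: 25, 0, 25, 100, 75 → max 100
Option 3 regrets: 25, 25, 0, 0, 25 → max 25
Smallest max regret = 25 → Option 3.

Option 3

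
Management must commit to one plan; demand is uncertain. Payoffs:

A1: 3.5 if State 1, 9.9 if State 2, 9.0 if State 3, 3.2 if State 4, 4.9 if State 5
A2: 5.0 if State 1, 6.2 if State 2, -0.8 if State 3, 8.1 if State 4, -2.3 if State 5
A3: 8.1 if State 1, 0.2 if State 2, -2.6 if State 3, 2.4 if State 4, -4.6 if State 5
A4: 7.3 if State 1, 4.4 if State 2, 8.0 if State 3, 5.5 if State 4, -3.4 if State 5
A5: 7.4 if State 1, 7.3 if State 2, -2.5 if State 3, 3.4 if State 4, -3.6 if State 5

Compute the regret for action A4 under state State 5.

Best payoff under State 5 is 4.9.
Regret = 4.9 − (-3.4) = 8.3.

8.3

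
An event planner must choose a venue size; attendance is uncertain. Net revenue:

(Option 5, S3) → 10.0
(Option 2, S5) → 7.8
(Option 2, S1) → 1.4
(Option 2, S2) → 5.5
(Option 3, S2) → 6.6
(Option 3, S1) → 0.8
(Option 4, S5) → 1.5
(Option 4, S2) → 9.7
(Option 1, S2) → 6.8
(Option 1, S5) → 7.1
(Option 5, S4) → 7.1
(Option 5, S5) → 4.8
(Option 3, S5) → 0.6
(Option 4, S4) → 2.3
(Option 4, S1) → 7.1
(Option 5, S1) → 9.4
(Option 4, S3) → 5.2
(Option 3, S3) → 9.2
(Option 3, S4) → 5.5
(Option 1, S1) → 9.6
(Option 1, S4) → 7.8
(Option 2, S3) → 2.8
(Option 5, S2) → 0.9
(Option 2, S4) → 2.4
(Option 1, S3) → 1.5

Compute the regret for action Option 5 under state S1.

Best payoff under S1 is 9.6.
Regret = 9.6 − 9.4 = 0.2.

0.2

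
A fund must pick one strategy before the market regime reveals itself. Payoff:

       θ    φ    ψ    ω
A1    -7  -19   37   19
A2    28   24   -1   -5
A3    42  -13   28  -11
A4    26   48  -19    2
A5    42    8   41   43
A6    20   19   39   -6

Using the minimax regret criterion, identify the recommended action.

A5

Column bests: θ=42, φ=48, ψ=41, ω=43.
A1 regrets: 49, 67, 4, 24 → max 67
A2 regrets: 14, 24, 42, 48 → max 48
A3 regrets: 0, 61, 13, 54 → max 61
A4 regrets: 16, 0, 60, 41 → max 60
A5 regrets: 0, 40, 0, 0 → max 40
A6 regrets: 22, 29, 2, 49 → max 49
Smallest max regret = 40 → A5.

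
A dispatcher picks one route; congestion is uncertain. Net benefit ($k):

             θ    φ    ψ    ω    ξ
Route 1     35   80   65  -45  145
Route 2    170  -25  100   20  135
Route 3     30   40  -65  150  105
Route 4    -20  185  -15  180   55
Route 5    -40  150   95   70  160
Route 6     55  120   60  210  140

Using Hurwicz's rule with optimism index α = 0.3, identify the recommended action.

Route 1: 0.3·145 + 0.7·(-45) = 12
Route 2: 0.3·170 + 0.7·(-25) = 33.5
Route 3: 0.3·150 + 0.7·(-65) = -0.5
Route 4: 0.3·185 + 0.7·(-20) = 41.5
Route 5: 0.3·160 + 0.7·(-40) = 20
Route 6: 0.3·210 + 0.7·55 = 101.5
Highest Hurwicz score = 101.5 → Route 6.

Route 6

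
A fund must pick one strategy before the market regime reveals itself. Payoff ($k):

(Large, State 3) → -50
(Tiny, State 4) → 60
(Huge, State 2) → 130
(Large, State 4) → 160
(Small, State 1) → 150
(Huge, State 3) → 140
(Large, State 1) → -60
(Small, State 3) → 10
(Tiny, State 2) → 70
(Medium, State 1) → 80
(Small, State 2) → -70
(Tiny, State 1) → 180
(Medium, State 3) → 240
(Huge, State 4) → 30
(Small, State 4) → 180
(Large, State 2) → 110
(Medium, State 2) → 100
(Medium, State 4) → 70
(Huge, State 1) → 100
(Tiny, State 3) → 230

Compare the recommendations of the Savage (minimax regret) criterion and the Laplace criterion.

Column bests: State 1=180, State 2=130, State 3=240, State 4=180.
Tiny regrets: 0, 60, 10, 120 → max 120
Small regrets: 30, 200, 230, 0 → max 230
Medium regrets: 100, 30, 0, 110 → max 110
Large regrets: 240, 20, 290, 20 → max 290
Huge regrets: 80, 0, 100, 150 → max 150
Smallest max regret = 110 → Medium.
Row averages: Tiny=135, Small=67.5, Medium=122.5, Large=40, Huge=100
Highest average = 135 → Tiny.

minimax regret → Medium; laplace → Tiny (disagree)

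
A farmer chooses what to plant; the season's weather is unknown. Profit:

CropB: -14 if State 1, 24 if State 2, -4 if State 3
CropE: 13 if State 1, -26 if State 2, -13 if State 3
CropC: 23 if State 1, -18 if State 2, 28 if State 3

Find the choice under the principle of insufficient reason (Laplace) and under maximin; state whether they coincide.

Row averages: CropB=2, CropE=-26/3, CropC=11
Highest average = 11 → CropC.
Row minima: CropB=-14, CropE=-26, CropC=-18
Best worst-case = -14 → CropB.

laplace → CropC; maximin → CropB (disagree)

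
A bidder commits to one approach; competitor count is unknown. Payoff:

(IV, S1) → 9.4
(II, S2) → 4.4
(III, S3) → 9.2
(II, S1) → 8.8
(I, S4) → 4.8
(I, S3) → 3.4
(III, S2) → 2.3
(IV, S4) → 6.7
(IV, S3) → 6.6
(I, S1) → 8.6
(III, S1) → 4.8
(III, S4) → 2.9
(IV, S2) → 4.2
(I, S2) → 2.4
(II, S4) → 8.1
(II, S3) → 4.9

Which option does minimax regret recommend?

Column bests: S1=9.4, S2=4.4, S3=9.2, S4=8.1.
I regrets: 0.8, 2.0, 5.8, 3.3 → max 5.8
II regrets: 0.6, 0.0, 4.3, 0.0 → max 4.3
III regrets: 4.6, 2.1, 0.0, 5.2 → max 5.2
IV regrets: 0.0, 0.2, 2.6, 1.4 → max 2.6
Smallest max regret = 2.6 → IV.

IV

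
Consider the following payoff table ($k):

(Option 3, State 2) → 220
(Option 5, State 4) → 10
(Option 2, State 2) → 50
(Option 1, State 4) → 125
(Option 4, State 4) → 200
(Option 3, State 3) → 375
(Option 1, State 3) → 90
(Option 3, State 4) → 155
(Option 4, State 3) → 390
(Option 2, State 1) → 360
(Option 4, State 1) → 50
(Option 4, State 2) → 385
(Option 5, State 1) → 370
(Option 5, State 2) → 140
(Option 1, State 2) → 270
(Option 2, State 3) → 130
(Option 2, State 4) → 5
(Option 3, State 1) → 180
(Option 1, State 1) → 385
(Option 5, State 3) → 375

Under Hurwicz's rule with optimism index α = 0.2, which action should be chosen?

Option 1: 0.2·385 + 0.8·90 = 149
Option 2: 0.2·360 + 0.8·5 = 76
Option 3: 0.2·375 + 0.8·155 = 199
Option 4: 0.2·390 + 0.8·50 = 118
Option 5: 0.2·375 + 0.8·10 = 83
Highest Hurwicz score = 199 → Option 3.

Option 3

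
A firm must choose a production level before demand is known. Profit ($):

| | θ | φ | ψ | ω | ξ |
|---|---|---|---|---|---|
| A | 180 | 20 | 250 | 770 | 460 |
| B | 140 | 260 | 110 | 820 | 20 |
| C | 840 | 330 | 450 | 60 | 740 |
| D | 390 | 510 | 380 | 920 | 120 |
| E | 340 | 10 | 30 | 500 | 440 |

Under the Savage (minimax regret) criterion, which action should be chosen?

Column bests: θ=840, φ=510, ψ=450, ω=920, ξ=740.
A regrets: 660, 490, 200, 150, 280 → max 660
B regrets: 700, 250, 340, 100, 720 → max 720
C regrets: 0, 180, 0, 860, 0 → max 860
D regrets: 450, 0, 70, 0, 620 → max 620
E regrets: 500, 500, 420, 420, 300 → max 500
Smallest max regret = 500 → E.

E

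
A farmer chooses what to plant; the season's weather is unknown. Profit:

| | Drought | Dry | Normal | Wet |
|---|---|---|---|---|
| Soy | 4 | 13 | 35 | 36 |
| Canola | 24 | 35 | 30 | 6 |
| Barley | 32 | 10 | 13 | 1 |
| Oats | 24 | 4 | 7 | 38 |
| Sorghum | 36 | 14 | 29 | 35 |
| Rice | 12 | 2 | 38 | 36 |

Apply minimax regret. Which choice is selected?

Sorghum

Column bests: Drought=36, Dry=35, Normal=38, Wet=38.
Soy regrets: 32, 22, 3, 2 → max 32
Canola regrets: 12, 0, 8, 32 → max 32
Barley regrets: 4, 25, 25, 37 → max 37
Oats regrets: 12, 31, 31, 0 → max 31
Sorghum regrets: 0, 21, 9, 3 → max 21
Rice regrets: 24, 33, 0, 2 → max 33
Smallest max regret = 21 → Sorghum.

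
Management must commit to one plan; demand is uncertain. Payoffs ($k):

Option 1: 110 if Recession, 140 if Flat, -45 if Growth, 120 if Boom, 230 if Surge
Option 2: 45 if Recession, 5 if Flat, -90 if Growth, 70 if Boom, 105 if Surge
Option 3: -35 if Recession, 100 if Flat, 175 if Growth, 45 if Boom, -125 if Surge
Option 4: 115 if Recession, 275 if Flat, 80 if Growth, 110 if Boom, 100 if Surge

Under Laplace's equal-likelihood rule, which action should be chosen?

Option 4

Row averages: Option 1=111, Option 2=27, Option 3=32, Option 4=136
Highest average = 136 → Option 4.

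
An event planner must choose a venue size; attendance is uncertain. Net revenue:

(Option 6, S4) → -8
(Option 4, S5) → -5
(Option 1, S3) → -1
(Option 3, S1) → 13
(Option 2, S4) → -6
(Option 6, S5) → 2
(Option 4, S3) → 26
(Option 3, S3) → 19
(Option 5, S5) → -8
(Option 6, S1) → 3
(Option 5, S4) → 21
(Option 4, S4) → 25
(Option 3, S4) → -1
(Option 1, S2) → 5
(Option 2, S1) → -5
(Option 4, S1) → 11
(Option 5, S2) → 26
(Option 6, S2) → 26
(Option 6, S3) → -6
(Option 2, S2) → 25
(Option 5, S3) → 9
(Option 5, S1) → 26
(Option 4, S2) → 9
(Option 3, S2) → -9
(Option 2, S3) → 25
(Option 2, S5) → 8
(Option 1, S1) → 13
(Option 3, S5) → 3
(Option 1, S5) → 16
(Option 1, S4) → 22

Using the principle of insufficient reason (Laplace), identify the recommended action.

Option 5

Row averages: Option 1=11, Option 2=9.4, Option 3=5, Option 4=13.2, Option 5=14.8, Option 6=3.4
Highest average = 14.8 → Option 5.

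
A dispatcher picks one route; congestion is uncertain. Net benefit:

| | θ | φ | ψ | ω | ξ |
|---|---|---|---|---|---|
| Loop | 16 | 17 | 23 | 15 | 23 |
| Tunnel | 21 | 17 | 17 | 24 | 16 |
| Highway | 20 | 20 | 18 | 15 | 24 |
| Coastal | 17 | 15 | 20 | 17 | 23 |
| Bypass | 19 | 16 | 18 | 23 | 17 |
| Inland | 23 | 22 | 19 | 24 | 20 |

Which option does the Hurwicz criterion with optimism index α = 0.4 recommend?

Loop: 0.4·23 + 0.6·15 = 18.2
Tunnel: 0.4·24 + 0.6·16 = 19.2
Highway: 0.4·24 + 0.6·15 = 18.6
Coastal: 0.4·23 + 0.6·15 = 18.2
Bypass: 0.4·23 + 0.6·16 = 18.8
Inland: 0.4·24 + 0.6·19 = 21
Highest Hurwicz score = 21 → Inland.

Inland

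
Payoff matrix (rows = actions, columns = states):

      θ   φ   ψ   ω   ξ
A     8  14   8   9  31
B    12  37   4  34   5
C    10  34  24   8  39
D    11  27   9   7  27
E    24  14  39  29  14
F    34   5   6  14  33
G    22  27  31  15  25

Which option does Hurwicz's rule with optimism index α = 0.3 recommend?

A: 0.3·31 + 0.7·8 = 14.9
B: 0.3·37 + 0.7·4 = 13.9
C: 0.3·39 + 0.7·8 = 17.3
D: 0.3·27 + 0.7·7 = 13
E: 0.3·39 + 0.7·14 = 21.5
F: 0.3·34 + 0.7·5 = 13.7
G: 0.3·31 + 0.7·15 = 19.8
Highest Hurwicz score = 21.5 → E.

E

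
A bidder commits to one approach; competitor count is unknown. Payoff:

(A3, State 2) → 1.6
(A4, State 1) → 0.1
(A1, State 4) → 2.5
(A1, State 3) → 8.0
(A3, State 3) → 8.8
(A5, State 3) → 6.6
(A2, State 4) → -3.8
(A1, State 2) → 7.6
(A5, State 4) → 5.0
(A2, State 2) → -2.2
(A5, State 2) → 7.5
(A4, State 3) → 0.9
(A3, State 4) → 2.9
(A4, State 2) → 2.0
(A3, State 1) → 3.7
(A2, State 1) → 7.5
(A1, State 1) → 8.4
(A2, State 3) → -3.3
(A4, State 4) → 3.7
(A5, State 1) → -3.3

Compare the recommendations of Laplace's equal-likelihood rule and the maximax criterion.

laplace → A1; maximax → A3 (disagree)

Row averages: A1=6.625, A2=-0.45, A3=4.25, A4=1.675, A5=3.95
Highest average = 6.625 → A1.
Row maxima: A1=8.4, A2=7.5, A3=8.8, A4=3.7, A5=7.5
Best best-case = 8.8 → A3.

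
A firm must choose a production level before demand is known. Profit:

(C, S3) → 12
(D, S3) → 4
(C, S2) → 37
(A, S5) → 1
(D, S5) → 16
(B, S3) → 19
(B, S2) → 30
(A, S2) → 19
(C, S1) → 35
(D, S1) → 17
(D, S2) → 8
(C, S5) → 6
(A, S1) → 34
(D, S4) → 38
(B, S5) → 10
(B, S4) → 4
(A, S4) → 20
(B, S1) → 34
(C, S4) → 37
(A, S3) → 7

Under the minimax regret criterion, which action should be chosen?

C

Column bests: S1=35, S2=37, S3=19, S4=38, S5=16.
A regrets: 1, 18, 12, 18, 15 → max 18
B regrets: 1, 7, 0, 34, 6 → max 34
C regrets: 0, 0, 7, 1, 10 → max 10
D regrets: 18, 29, 15, 0, 0 → max 29
Smallest max regret = 10 → C.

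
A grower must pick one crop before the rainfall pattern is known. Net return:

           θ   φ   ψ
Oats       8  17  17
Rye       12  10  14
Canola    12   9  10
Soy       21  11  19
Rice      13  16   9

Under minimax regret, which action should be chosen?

Column bests: θ=21, φ=17, ψ=19.
Oats regrets: 13, 0, 2 → max 13
Rye regrets: 9, 7, 5 → max 9
Canola regrets: 9, 8, 9 → max 9
Soy regrets: 0, 6, 0 → max 6
Rice regrets: 8, 1, 10 → max 10
Smallest max regret = 6 → Soy.

Soy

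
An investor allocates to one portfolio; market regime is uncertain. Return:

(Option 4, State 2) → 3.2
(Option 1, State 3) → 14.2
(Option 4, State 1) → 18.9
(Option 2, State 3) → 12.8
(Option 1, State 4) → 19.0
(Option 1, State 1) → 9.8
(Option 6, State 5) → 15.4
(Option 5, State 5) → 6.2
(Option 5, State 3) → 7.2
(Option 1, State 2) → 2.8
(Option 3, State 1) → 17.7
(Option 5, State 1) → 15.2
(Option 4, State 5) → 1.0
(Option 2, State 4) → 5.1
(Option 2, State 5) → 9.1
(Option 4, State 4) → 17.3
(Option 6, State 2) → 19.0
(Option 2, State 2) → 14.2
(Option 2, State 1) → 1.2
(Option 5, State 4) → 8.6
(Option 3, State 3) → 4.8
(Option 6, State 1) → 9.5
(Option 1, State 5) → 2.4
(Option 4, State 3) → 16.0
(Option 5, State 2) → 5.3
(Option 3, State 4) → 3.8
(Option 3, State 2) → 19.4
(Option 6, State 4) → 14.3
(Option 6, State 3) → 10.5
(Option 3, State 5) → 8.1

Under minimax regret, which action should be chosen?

Option 6

Column bests: State 1=18.9, State 2=19.4, State 3=16.0, State 4=19.0, State 5=15.4.
Option 1 regrets: 9.1, 16.6, 1.8, 0.0, 13.0 → max 16.6
Option 2 regrets: 17.7, 5.2, 3.2, 13.9, 6.3 → max 17.7
Option 3 regrets: 1.2, 0.0, 11.2, 15.2, 7.3 → max 15.2
Option 4 regrets: 0.0, 16.2, 0.0, 1.7, 14.4 → max 16.2
Option 5 regrets: 3.7, 14.1, 8.8, 10.4, 9.2 → max 14.1
Option 6 regrets: 9.4, 0.4, 5.5, 4.7, 0.0 → max 9.4
Smallest max regret = 9.4 → Option 6.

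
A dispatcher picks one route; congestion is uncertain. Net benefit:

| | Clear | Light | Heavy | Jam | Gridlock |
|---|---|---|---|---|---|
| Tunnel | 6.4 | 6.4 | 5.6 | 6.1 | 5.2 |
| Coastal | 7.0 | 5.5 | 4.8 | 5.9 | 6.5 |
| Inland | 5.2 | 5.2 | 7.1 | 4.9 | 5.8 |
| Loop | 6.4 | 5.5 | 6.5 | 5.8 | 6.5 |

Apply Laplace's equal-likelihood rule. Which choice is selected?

Loop

Row averages: Tunnel=5.94, Coastal=5.94, Inland=5.64, Loop=6.14
Highest average = 6.14 → Loop.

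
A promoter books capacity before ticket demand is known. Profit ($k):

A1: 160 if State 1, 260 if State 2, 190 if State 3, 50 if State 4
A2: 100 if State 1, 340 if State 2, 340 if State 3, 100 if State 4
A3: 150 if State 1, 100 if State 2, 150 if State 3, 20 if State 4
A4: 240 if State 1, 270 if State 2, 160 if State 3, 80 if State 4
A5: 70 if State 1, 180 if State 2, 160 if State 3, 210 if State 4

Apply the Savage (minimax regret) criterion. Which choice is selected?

Column bests: State 1=240, State 2=340, State 3=340, State 4=210.
A1 regrets: 80, 80, 150, 160 → max 160
A2 regrets: 140, 0, 0, 110 → max 140
A3 regrets: 90, 240, 190, 190 → max 240
A4 regrets: 0, 70, 180, 130 → max 180
A5 regrets: 170, 160, 180, 0 → max 180
Smallest max regret = 140 → A2.

A2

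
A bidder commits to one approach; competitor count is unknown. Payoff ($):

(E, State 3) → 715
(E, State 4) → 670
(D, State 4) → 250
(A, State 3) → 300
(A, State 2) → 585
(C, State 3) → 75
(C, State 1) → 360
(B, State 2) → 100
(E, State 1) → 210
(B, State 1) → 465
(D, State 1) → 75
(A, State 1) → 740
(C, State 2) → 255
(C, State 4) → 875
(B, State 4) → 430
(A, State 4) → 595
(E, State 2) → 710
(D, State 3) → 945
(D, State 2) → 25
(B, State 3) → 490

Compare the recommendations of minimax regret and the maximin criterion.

minimax regret → E; maximin → A (disagree)

Column bests: State 1=740, State 2=710, State 3=945, State 4=875.
A regrets: 0, 125, 645, 280 → max 645
B regrets: 275, 610, 455, 445 → max 610
C regrets: 380, 455, 870, 0 → max 870
D regrets: 665, 685, 0, 625 → max 685
E regrets: 530, 0, 230, 205 → max 530
Smallest max regret = 530 → E.
Row minima: A=300, B=100, C=75, D=25, E=210
Best worst-case = 300 → A.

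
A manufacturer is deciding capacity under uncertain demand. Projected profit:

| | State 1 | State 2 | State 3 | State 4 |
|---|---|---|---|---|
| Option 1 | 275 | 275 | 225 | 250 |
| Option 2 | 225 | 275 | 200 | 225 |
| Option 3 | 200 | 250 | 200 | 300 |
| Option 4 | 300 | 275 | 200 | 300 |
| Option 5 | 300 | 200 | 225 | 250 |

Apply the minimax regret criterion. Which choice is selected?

Column bests: State 1=300, State 2=275, State 3=225, State 4=300.
Option 1 regrets: 25, 0, 0, 50 → max 50
Option 2 regrets: 75, 0, 25, 75 → max 75
Option 3 regrets: 100, 25, 25, 0 → max 100
Option 4 regrets: 0, 0, 25, 0 → max 25
Option 5 regrets: 0, 75, 0, 50 → max 75
Smallest max regret = 25 → Option 4.

Option 4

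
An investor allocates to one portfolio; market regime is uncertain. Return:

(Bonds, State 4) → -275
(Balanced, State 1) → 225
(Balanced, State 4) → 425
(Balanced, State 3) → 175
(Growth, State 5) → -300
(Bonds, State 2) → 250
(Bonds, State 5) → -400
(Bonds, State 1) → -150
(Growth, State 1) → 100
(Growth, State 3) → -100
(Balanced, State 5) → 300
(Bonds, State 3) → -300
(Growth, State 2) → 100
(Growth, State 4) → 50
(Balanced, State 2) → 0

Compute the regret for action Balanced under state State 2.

250

Best payoff under State 2 is 250.
Regret = 250 − 0 = 250.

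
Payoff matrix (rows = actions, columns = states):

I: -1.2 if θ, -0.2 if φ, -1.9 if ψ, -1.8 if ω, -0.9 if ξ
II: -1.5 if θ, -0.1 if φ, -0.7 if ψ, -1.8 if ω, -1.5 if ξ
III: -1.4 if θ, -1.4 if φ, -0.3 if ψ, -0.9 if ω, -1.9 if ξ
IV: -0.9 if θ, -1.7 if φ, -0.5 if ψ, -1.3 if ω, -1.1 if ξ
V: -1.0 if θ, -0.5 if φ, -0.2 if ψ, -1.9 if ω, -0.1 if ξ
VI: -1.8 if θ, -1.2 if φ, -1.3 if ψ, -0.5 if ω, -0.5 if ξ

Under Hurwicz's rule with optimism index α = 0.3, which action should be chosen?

II

I: 0.3·(-0.2) + 0.7·(-1.9) = -1.39
II: 0.3·(-0.1) + 0.7·(-1.8) = -1.29
III: 0.3·(-0.3) + 0.7·(-1.9) = -1.42
IV: 0.3·(-0.5) + 0.7·(-1.7) = -1.34
V: 0.3·(-0.1) + 0.7·(-1.9) = -1.36
VI: 0.3·(-0.5) + 0.7·(-1.8) = -1.41
Highest Hurwicz score = -1.29 → II.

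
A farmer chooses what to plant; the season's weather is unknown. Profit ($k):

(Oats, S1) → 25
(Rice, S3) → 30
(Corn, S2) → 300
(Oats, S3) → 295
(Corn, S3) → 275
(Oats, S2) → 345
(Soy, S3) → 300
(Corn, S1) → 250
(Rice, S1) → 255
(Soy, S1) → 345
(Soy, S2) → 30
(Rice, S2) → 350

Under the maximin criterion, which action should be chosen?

Corn

Row minima: Rice=30, Oats=25, Soy=30, Corn=250
Best worst-case = 250 → Corn.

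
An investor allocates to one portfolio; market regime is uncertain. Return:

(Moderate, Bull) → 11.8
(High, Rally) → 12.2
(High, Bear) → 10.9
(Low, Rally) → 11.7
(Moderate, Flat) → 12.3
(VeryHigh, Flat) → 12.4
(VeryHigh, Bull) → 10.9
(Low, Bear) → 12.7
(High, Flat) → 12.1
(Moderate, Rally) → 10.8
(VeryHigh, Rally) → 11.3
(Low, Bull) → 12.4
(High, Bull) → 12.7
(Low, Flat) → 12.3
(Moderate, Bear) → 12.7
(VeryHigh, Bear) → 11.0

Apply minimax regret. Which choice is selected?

Column bests: Bear=12.7, Flat=12.4, Bull=12.7, Rally=12.2.
Low regrets: 0.0, 0.1, 0.3, 0.5 → max 0.5
Moderate regrets: 0.0, 0.1, 0.9, 1.4 → max 1.4
High regrets: 1.8, 0.3, 0.0, 0.0 → max 1.8
VeryHigh regrets: 1.7, 0.0, 1.8, 0.9 → max 1.8
Smallest max regret = 0.5 → Low.

Low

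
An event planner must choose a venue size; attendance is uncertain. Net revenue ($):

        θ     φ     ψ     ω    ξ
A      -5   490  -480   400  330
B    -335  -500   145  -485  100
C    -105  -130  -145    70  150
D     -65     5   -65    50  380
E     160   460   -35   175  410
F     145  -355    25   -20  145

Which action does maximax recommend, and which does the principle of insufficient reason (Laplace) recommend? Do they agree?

maximax → A; laplace → E (disagree)

Row maxima: A=490, B=145, C=150, D=380, E=460, F=145
Best best-case = 490 → A.
Row averages: A=147, B=-215, C=-32, D=61, E=234, F=-12
Highest average = 234 → E.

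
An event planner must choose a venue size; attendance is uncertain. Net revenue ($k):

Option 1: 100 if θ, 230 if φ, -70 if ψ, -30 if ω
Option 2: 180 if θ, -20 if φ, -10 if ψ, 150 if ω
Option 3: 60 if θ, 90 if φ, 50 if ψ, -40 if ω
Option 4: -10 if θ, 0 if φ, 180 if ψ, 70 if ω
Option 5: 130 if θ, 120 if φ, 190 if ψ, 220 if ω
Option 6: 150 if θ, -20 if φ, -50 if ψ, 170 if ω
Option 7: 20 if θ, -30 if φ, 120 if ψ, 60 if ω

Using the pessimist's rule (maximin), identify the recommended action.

Option 5

Row minima: Option 1=-70, Option 2=-20, Option 3=-40, Option 4=-10, Option 5=120, Option 6=-50, Option 7=-30
Best worst-case = 120 → Option 5.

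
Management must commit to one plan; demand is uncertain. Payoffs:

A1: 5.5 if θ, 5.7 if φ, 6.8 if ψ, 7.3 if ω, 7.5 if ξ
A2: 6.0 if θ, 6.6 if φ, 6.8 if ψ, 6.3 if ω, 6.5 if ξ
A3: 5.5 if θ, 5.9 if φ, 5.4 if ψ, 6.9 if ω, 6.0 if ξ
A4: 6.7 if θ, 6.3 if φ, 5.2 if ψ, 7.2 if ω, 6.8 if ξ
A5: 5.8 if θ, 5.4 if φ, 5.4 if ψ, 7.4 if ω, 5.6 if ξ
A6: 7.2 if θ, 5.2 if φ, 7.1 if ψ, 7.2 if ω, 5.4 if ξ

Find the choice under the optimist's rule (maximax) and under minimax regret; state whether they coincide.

Row maxima: A1=7.5, A2=6.8, A3=6.9, A4=7.2, A5=7.4, A6=7.2
Best best-case = 7.5 → A1.
Column bests: θ=7.2, φ=6.6, ψ=7.1, ω=7.4, ξ=7.5.
A1 regrets: 1.7, 0.9, 0.3, 0.1, 0.0 → max 1.7
A2 regrets: 1.2, 0.0, 0.3, 1.1, 1.0 → max 1.2
A3 regrets: 1.7, 0.7, 1.7, 0.5, 1.5 → max 1.7
A4 regrets: 0.5, 0.3, 1.9, 0.2, 0.7 → max 1.9
A5 regrets: 1.4, 1.2, 1.7, 0.0, 1.9 → max 1.9
A6 regrets: 0.0, 1.4, 0.0, 0.2, 2.1 → max 2.1
Smallest max regret = 1.2 → A2.

maximax → A1; minimax regret → A2 (disagree)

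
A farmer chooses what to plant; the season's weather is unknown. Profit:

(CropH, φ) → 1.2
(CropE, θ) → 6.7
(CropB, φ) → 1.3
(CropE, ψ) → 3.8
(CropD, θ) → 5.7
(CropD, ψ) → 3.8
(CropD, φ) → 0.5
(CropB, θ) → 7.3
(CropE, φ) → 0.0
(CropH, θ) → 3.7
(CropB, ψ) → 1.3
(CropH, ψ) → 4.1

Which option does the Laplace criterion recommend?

Row averages: CropH=3, CropE=3.5, CropB=3.3, CropD=10/3
Highest average = 3.5 → CropE.

CropE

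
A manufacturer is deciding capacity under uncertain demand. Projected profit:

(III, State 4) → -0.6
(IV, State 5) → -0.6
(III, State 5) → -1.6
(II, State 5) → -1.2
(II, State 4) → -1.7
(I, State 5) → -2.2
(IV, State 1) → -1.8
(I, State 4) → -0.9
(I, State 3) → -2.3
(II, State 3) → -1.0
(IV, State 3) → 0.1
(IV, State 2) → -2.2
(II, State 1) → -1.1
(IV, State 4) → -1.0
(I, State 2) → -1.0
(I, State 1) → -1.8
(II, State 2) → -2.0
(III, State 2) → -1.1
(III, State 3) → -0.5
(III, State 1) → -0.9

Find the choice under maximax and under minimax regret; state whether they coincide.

maximax → IV; minimax regret → III (disagree)

Row maxima: I=-0.9, II=-1.0, III=-0.5, IV=0.1
Best best-case = 0.1 → IV.
Column bests: State 1=-0.9, State 2=-1.0, State 3=0.1, State 4=-0.6, State 5=-0.6.
I regrets: 0.9, 0.0, 2.4, 0.3, 1.6 → max 2.4
II regrets: 0.2, 1.0, 1.1, 1.1, 0.6 → max 1.1
III regrets: 0.0, 0.1, 0.6, 0.0, 1.0 → max 1.0
IV regrets: 0.9, 1.2, 0.0, 0.4, 0.0 → max 1.2
Smallest max regret = 1.0 → III.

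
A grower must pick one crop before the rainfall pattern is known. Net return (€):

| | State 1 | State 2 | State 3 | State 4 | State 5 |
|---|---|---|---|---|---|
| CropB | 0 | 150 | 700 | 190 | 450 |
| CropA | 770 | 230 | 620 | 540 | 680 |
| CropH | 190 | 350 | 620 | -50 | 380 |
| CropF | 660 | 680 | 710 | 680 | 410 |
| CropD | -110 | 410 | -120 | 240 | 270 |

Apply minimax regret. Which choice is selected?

Column bests: State 1=770, State 2=680, State 3=710, State 4=680, State 5=680.
CropB regrets: 770, 530, 10, 490, 230 → max 770
CropA regrets: 0, 450, 90, 140, 0 → max 450
CropH regrets: 580, 330, 90, 730, 300 → max 730
CropF regrets: 110, 0, 0, 0, 270 → max 270
CropD regrets: 880, 270, 830, 440, 410 → max 880
Smallest max regret = 270 → CropF.

CropF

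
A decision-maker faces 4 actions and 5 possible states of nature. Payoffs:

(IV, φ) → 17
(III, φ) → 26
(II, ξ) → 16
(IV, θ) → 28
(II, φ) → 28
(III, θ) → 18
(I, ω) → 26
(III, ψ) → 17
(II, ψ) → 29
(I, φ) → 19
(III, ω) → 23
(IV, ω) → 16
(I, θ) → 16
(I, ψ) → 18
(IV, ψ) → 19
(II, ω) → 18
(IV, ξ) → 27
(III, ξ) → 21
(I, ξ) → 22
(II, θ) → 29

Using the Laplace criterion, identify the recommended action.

II

Row averages: I=20.2, II=24, III=21, IV=21.4
Highest average = 24 → II.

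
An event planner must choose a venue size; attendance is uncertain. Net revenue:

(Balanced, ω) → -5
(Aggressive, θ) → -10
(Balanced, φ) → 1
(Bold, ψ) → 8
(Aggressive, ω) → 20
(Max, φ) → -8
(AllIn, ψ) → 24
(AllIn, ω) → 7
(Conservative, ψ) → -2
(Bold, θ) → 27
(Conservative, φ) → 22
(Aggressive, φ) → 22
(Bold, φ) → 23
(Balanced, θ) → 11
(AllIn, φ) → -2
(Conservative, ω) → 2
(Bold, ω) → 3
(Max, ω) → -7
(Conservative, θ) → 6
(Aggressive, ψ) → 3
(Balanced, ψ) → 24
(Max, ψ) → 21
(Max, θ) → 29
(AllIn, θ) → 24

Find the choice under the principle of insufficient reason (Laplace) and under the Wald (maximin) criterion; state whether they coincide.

Row averages: Conservative=7, Balanced=7.75, Aggressive=8.75, Bold=15.25, AllIn=13.25, Max=8.75
Highest average = 15.25 → Bold.
Row minima: Conservative=-2, Balanced=-5, Aggressive=-10, Bold=3, AllIn=-2, Max=-8
Best worst-case = 3 → Bold.

laplace → Bold; maximin → Bold (agree)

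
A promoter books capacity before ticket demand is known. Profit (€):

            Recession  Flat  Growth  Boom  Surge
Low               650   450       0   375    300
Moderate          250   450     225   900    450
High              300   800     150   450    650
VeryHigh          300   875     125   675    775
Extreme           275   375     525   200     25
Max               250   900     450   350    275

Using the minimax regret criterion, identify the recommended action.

Column bests: Recession=650, Flat=900, Growth=525, Boom=900, Surge=775.
Low regrets: 0, 450, 525, 525, 475 → max 525
Moderate regrets: 400, 450, 300, 0, 325 → max 450
High regrets: 350, 100, 375, 450, 125 → max 450
VeryHigh regrets: 350, 25, 400, 225, 0 → max 400
Extreme regrets: 375, 525, 0, 700, 750 → max 750
Max regrets: 400, 0, 75, 550, 500 → max 550
Smallest max regret = 400 → VeryHigh.

VeryHigh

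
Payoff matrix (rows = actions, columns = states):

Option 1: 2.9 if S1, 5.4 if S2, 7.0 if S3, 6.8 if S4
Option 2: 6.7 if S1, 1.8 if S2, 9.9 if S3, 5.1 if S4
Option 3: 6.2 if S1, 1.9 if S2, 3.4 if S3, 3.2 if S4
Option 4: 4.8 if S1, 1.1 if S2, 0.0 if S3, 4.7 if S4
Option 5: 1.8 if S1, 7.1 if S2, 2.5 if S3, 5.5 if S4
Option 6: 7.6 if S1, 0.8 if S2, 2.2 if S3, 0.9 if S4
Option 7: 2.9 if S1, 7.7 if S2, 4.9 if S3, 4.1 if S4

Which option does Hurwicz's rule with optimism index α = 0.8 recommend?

Option 1: 0.8·7.0 + 0.2·2.9 = 6.18
Option 2: 0.8·9.9 + 0.2·1.8 = 8.28
Option 3: 0.8·6.2 + 0.2·1.9 = 5.34
Option 4: 0.8·4.8 + 0.2·0.0 = 3.84
Option 5: 0.8·7.1 + 0.2·1.8 = 6.04
Option 6: 0.8·7.6 + 0.2·0.8 = 6.24
Option 7: 0.8·7.7 + 0.2·2.9 = 6.74
Highest Hurwicz score = 8.28 → Option 2.

Option 2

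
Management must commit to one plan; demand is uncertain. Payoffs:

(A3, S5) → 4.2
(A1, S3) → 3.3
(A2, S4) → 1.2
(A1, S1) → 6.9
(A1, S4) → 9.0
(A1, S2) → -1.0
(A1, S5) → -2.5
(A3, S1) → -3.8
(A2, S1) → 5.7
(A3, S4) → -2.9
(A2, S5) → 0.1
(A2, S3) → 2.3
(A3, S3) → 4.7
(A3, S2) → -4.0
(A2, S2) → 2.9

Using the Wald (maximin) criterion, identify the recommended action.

Row minima: A1=-2.5, A2=0.1, A3=-4.0
Best worst-case = 0.1 → A2.

A2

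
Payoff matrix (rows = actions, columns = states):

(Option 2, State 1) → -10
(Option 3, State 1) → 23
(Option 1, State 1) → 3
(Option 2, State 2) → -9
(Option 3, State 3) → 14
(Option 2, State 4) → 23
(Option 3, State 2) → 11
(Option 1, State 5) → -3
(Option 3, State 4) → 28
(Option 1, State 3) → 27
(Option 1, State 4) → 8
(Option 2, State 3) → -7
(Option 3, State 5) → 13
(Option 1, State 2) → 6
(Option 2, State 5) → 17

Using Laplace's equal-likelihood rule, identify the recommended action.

Row averages: Option 1=8.2, Option 2=2.8, Option 3=17.8
Highest average = 17.8 → Option 3.

Option 3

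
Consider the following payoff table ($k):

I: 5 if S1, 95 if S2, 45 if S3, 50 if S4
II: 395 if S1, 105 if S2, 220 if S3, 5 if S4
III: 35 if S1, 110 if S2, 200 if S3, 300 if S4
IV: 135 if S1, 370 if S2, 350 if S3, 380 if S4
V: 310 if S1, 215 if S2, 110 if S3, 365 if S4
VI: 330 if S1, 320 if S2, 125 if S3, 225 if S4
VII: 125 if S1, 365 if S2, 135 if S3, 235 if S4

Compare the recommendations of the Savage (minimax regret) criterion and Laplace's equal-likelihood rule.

minimax regret → VI; laplace → IV (disagree)

Column bests: S1=395, S2=370, S3=350, S4=380.
I regrets: 390, 275, 305, 330 → max 390
II regrets: 0, 265, 130, 375 → max 375
III regrets: 360, 260, 150, 80 → max 360
IV regrets: 260, 0, 0, 0 → max 260
V regrets: 85, 155, 240, 15 → max 240
VI regrets: 65, 50, 225, 155 → max 225
VII regrets: 270, 5, 215, 145 → max 270
Smallest max regret = 225 → VI.
Row averages: I=48.75, II=181.25, III=161.25, IV=308.75, V=250, VI=250, VII=215
Highest average = 308.75 → IV.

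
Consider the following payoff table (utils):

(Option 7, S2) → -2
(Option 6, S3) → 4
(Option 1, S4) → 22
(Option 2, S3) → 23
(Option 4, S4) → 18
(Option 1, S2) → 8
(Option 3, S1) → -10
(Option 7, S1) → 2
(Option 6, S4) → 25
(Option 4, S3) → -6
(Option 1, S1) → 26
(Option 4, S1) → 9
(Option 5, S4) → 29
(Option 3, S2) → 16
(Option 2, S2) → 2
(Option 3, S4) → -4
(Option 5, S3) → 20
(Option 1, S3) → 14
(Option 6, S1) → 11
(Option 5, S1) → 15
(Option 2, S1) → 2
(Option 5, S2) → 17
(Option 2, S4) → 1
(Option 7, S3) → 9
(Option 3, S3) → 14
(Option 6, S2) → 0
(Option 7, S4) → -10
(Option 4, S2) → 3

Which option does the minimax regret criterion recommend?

Option 1

Column bests: S1=26, S2=17, S3=23, S4=29.
Option 1 regrets: 0, 9, 9, 7 → max 9
Option 2 regrets: 24, 15, 0, 28 → max 28
Option 3 regrets: 36, 1, 9, 33 → max 36
Option 4 regrets: 17, 14, 29, 11 → max 29
Option 5 regrets: 11, 0, 3, 0 → max 11
Option 6 regrets: 15, 17, 19, 4 → max 19
Option 7 regrets: 24, 19, 14, 39 → max 39
Smallest max regret = 9 → Option 1.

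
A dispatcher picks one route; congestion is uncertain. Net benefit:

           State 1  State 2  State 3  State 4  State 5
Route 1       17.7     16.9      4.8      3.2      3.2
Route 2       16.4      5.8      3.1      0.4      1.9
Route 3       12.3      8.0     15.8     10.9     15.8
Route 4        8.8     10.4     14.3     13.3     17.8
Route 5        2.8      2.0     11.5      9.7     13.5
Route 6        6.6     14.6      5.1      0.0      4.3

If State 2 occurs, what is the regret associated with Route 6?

Best payoff under State 2 is 16.9.
Regret = 16.9 − 14.6 = 2.3.

2.3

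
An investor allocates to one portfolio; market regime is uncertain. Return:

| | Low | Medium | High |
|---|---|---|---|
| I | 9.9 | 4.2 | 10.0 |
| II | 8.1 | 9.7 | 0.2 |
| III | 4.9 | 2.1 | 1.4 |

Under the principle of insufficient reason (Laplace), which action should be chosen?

I

Row averages: I=241/30, II=6, III=2.8
Highest average = 241/30 → I.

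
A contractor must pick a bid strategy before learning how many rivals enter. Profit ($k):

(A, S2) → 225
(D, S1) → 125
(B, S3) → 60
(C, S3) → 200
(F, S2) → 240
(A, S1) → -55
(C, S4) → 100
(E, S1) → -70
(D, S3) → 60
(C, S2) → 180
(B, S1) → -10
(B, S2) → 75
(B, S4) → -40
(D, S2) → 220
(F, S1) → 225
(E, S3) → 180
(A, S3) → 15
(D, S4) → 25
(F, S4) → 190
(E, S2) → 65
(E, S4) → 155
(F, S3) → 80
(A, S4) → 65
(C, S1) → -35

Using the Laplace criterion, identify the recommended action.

F

Row averages: A=62.5, B=21.25, C=111.25, D=107.5, E=82.5, F=183.75
Highest average = 183.75 → F.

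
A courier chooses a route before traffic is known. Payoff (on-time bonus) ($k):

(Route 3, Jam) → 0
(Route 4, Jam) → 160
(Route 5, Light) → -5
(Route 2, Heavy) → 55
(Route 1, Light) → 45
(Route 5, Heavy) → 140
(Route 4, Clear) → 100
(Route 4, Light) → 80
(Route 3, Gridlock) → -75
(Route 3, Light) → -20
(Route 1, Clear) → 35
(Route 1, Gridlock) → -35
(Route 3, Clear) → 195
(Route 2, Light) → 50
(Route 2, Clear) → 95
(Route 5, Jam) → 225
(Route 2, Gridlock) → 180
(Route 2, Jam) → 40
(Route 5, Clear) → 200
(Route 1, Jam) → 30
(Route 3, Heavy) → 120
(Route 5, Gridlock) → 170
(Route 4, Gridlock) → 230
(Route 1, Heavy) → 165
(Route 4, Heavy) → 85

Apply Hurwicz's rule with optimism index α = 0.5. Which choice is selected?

Route 1: 0.5·165 + 0.5·(-35) = 65
Route 2: 0.5·180 + 0.5·40 = 110
Route 3: 0.5·195 + 0.5·(-75) = 60
Route 4: 0.5·230 + 0.5·80 = 155
Route 5: 0.5·225 + 0.5·(-5) = 110
Highest Hurwicz score = 155 → Route 4.

Route 4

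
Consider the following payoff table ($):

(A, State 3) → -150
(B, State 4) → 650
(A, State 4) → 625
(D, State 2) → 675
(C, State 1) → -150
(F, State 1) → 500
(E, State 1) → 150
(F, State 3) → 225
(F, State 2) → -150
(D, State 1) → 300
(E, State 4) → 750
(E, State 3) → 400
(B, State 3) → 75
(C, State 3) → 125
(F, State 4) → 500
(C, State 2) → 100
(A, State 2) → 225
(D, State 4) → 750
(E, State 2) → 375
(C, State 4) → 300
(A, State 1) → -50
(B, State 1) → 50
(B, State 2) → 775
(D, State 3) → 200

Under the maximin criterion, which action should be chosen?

Row minima: A=-150, B=50, C=-150, D=200, E=150, F=-150
Best worst-case = 200 → D.

D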